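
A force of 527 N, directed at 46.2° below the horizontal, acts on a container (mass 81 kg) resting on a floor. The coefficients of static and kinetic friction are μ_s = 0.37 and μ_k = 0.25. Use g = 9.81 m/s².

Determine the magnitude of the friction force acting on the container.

f ≈ 365 N

Vertical equilibrium gives N = m g + P sin α = 1175 N.
Horizontally, friction must balance P cos α = 364.8 N.
The static-friction limit is μ_s N = 434.7 N.
Since 364.8 N does not exceed the limit, the container stays at rest and f = 365 N.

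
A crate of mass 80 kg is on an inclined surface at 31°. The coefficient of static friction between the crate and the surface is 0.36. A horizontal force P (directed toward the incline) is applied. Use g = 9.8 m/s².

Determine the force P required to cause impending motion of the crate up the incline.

P ≈ 961 N

At impending motion up the slope, friction acts down-slope at its limit: f = μ_s N.
Perpendicular to the incline: N = m g cos θ + P sin θ.
Along the incline: P cos θ = m g sin θ + μ_s N = m g sin θ + μ_s (m g cos θ + P sin θ).
Solving, P (cos θ − μ_s sin θ) = m g (sin θ + μ_s cos θ), so P = 80×9.8×(sin 31° + 0.36 cos 31°)/(cos 31° − 0.36 sin 31°) = 784×0.8236/0.6718 = 961 N.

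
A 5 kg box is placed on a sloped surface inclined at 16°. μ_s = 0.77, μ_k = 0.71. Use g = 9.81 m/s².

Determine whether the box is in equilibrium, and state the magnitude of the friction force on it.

f ≈ 13.5 N

N = m g cos θ = 47.1 N.
Down-slope weight component: m g sin θ = 13.5 N.
μ_s N = 36.3 N.
13.5 ≤ 36.3 N, so it stays put; friction = 13.5 N.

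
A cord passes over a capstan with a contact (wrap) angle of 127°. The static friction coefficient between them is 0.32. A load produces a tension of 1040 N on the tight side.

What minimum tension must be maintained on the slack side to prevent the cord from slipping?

Capstan equation at impending slip: T_tight/T_slack = e^{μβ}.
β = 127° = 2.217 rad; e^{μβ} = e^{0.32×2.217} = 2.033.
T_slack = T_tight / e^{μβ} = 1040 / 2.033 = 512 N.

T_min ≈ 512 N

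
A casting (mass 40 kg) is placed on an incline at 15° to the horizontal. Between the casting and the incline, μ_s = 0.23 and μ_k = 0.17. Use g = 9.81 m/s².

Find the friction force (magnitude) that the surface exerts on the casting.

Normal force: N = m g cos θ = 40 × 9.81 × cos 15° = 379 N.
For equilibrium along the incline, friction must balance the weight component: f = m g sin θ = 101.6 N up the slope.
Maximum static friction available: μ_s N = 0.23 × 379 = 87.18 N.
|101.6| exceeds 87.18 N, so the casting slips down-slope; friction is kinetic, f = μ_k N = 0.17×379 = 64.4 N.

f ≈ 64.4 N (up the incline)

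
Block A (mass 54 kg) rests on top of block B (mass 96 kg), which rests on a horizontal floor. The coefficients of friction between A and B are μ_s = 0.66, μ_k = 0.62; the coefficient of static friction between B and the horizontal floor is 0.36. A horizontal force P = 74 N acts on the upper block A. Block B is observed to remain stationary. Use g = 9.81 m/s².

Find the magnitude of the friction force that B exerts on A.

f ≈ 74 N

Normal force at the A–B interface: N₁ = m_A g = 529.7 N.
So the A–B interface can sustain at most μ_s N₁ = 349.6 N of static friction.
P = 74 N is within that limit, so A and B move together (both at rest); the A–B friction is simply f₁ = P = 74 N.
By Newton's third law B feels 74 N forward from A. With B stationary, the floor's static friction on B balances it: f₂ = 74 N (well within μ_s(m_A+m_B)g = 529.7 N).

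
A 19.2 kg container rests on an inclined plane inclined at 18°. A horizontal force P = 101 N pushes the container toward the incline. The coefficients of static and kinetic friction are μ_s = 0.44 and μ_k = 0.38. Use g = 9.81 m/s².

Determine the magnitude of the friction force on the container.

f ≈ 37.9 N (down the incline)

The horizontal push has a component P sin θ into the surface, so N = m g cos θ + P sin θ = 179.1 + 31.21 = 210.3 N.
Parallel to the incline: P cos θ − m g sin θ = 96.06 − 58.2 = 37.85 N; the friction needed to balance this is 37.85 N acting down the slope.
The limit of static friction is μ_s N = 92.55 N.
Since 37.85 N is within the 92.55 N limit, the container stays put and friction is exactly 37.9 N.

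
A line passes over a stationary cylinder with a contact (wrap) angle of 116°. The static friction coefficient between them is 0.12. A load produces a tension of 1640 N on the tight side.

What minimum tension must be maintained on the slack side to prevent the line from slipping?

Capstan equation at impending slip: T_tight/T_slack = e^{μβ}.
β = 116° = 2.025 rad; e^{μβ} = e^{0.12×2.025} = 1.275.
T_slack = T_tight / e^{μβ} = 1640 / 1.275 = 1290 N.

T_min ≈ 1290 N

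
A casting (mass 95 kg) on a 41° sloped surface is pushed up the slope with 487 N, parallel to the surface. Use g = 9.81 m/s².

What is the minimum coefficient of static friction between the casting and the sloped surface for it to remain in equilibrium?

μ_s,min ≈ 0.177

N = m g cos θ = 703.4 N.
Friction must make up the shortfall along the incline: f = m g sin θ − P = 611.4 − 487 = 124.4 N.
At the threshold f = μ_s N, so μ_s,min = 124.4/703.4 = 0.177.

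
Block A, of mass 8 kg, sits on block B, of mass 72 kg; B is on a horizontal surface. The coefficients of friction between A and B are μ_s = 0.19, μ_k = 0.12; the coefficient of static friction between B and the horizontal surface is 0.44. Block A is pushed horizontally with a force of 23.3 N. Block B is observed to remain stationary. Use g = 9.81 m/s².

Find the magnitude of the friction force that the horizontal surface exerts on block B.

f ≈ 9.42 N

Normal force at the A–B interface: N₁ = m_A g = 78.48 N.
Maximum static friction on A from B: μ_s N₁ = 0.19×78.48 = 14.91 N.
Since P = 23.3 N > 14.91 N, A slides on B; the A–B friction is kinetic: f₁ = μ_k N₁ = 0.12×78.48 = 9.42 N.
By Newton's third law B feels 9.42 N forward from A. With B stationary, the floor's static friction on B balances it: f₂ = 9.42 N (well within μ_s(m_A+m_B)g = 345.3 N).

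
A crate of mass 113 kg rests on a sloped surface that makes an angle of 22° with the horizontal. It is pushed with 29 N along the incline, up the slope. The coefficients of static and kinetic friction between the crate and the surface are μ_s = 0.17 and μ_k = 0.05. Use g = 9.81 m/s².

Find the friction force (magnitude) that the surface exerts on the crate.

The normal reaction is N = m g cos θ = 1028 N.
For equilibrium along the incline the friction force must supply f = m g sin θ − P = 415.3 − 29 = 386.3 N (positive meaning up-slope).
Static friction can supply at most μ_s N = 174.7 N.
|386.3| exceeds 174.7 N, so the crate slips down-slope; friction is kinetic, f = μ_k N = 0.05×1028 = 51.4 N.

f ≈ 51.4 N (up the incline)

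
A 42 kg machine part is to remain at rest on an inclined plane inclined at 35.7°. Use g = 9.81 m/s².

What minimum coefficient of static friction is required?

At the slip threshold m g sin θ = μ_s m g cos θ, so μ_s,min = tan θ.
μ_s,min = tan 35.7° = 0.719.

μ_s,min ≈ 0.719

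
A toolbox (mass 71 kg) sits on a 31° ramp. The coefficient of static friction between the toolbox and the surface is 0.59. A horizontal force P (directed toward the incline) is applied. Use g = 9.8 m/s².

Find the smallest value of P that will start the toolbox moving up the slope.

At impending motion up the slope, friction acts down-slope at its limit: f = μ_s N.
Perpendicular to the incline: N = m g cos θ + P sin θ.
Along the incline: P cos θ = m g sin θ + μ_s N = m g sin θ + μ_s (m g cos θ + P sin θ).
Solving, P (cos θ − μ_s sin θ) = m g (sin θ + μ_s cos θ), so P = 71×9.8×(sin 31° + 0.59 cos 31°)/(cos 31° − 0.59 sin 31°) = 696×1.021/0.5533 = 1280 N.

P ≈ 1280 N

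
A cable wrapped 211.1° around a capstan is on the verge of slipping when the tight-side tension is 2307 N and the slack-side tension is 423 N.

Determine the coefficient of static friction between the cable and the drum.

T₂/T₁ = e^{μβ} → μ = ln(T₂/T₁)/β.
β = 211.1° = 3.684 rad.
μ = ln(2307/423)/3.684 = ln(5.454)/3.684 = 0.46.

μ ≈ 0.46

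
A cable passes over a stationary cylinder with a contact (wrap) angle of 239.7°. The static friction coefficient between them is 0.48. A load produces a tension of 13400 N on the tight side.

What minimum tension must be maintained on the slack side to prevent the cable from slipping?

Capstan equation at impending slip: T_tight/T_slack = e^{μβ}.
β = 239.7° = 4.184 rad; e^{μβ} = e^{0.48×4.184} = 7.449.
T_slack = T_tight / e^{μβ} = 13400 / 7.449 = 1800 N.

T_min ≈ 1800 N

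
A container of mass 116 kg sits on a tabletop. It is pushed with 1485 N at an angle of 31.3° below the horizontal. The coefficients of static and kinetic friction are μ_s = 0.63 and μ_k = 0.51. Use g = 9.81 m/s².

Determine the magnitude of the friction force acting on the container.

Vertical equilibrium gives N = m g + P sin α = 1909 N.
For equilibrium, f = P cos α = 1485×cos 31.3° = 1269 N.
μ_s N = 0.63 × 1909 = 1203 N.
The required friction exceeds μ_s N, so the container moves and f = μ_k N = 974 N.

f ≈ 974 N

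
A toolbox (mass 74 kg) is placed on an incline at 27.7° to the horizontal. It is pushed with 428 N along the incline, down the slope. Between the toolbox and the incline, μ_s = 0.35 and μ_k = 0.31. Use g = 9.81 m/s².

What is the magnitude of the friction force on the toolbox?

Normal force: N = m g cos θ = 74 × 9.81 × cos 27.7° = 642.7 N.
Parallel to the incline, ΣF = 0 gives f = m g sin θ + P = 337.4 + 428 = 765.4 N (up-slope positive).
Static friction can supply at most μ_s N = 225 N.
Since |765.4| > 225 N, static friction cannot hold it; the toolbox slides down the incline and kinetic friction applies: f = μ_k N = 0.31 × 642.7 = 199 N.

f ≈ 199 N (up the incline)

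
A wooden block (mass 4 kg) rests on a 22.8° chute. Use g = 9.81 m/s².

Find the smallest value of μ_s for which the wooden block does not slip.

At the slip threshold m g sin θ = μ_s m g cos θ, so μ_s,min = tan θ.
μ_s,min = tan 22.8° = 0.42.

μ_s,min ≈ 0.42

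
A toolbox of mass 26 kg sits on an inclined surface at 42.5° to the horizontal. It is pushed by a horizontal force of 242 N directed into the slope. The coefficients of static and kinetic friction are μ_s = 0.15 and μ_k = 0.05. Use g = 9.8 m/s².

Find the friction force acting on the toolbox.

f ≈ 6.28 N (down the incline)

Normal direction: N = m g cos θ + P sin θ = 351.4 N.
Parallel to the incline: P cos θ − m g sin θ = 178.4 − 172.1 = 6.281 N; the friction needed to balance this is 6.281 N acting down the slope.
Maximum static friction: μ_s N = 0.15 × 351.4 = 52.7 N.
Since 6.281 N is within the 52.7 N limit, the toolbox stays put and friction is exactly 6.28 N.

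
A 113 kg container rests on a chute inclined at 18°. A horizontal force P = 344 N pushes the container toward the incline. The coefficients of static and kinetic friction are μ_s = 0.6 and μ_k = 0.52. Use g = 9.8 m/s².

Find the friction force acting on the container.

f ≈ 15 N (up the incline)

The horizontal push has a component P sin θ into the surface, so N = m g cos θ + P sin θ = 1053 + 106.3 = 1160 N.
Parallel to the incline: P cos θ − m g sin θ = 327.2 − 342.2 = -15.04 N; the friction needed to balance this is 15.04 N acting up the slope.
The limit of static friction is μ_s N = 695.7 N.
Since 15.04 N is within the 695.7 N limit, the container stays put and friction is exactly 15 N.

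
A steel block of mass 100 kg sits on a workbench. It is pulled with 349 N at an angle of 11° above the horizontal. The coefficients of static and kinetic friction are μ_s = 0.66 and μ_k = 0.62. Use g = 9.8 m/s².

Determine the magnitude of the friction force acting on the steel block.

f ≈ 343 N

Vertical equilibrium gives N = m g − P sin α = 913.4 N.
The horizontal driving force is P cos α = 342.6 N, so equilibrium needs friction f = 342.6 N.
The static-friction limit is μ_s N = 602.8 N.
Since 342.6 N does not exceed the limit, the steel block stays at rest and f = 343 N.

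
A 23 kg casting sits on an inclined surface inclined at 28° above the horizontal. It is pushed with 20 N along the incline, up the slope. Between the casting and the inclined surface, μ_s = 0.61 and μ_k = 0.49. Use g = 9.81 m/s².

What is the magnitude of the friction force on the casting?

f ≈ 85.9 N (up the incline)

Perpendicular to the surface, N = m g cos θ = 23·9.81·cos 28° = 199.2 N.
For equilibrium along the incline the friction force must supply f = m g sin θ − P = 105.9 − 20 = 85.93 N (positive meaning up-slope).
Static friction can supply at most μ_s N = 121.5 N.
Since |85.93| ≤ 121.5 N, no slip — friction simply equals what equilibrium demands.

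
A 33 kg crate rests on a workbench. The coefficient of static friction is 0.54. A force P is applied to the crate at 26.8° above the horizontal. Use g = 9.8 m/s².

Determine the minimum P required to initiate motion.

P ≈ 154 N

N = m g − P sin α (the pull lifts the crate).
At impending slip, P cos α = μ_s N = μ_s (m g − P sin α).
Solving: P (cos α + μ_s sin α) = μ_s m g → P = 0.54×323/(cos 26.8° + 0.54 sin 26.8°) = 175/1.136 = 154 N.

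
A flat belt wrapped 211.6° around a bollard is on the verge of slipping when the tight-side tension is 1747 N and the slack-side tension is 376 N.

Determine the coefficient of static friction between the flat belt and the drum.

T₂/T₁ = e^{μβ} → μ = ln(T₂/T₁)/β.
β = 211.6° = 3.693 rad.
μ = ln(1747/376)/3.693 = ln(4.646)/3.693 = 0.416.

μ ≈ 0.416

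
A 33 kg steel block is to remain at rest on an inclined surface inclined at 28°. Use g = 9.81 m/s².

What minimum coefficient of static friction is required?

At the slip threshold m g sin θ = μ_s m g cos θ, so μ_s,min = tan θ.
μ_s,min = tan 28° = 0.532.

μ_s,min ≈ 0.532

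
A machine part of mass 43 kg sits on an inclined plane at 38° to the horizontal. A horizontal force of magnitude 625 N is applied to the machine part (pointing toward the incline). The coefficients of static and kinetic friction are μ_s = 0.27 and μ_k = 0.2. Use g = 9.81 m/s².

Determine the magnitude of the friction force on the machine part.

Resolve perpendicular to the incline: N = m g cos θ + P sin θ = 43×9.81×cos 38° + 625×sin 38° = 717.2 N.
Along the incline, the net driving force (taking up-slope positive) is P cos θ − m g sin θ = 492.5 − 259.7 = 232.8 N, so equilibrium requires friction f = -232.8 N (down-slope).
Maximum static friction: μ_s N = 0.27 × 717.2 = 193.6 N.
The required 232.8 N exceeds the static limit, so the machine part slides up-slope and f = μ_k N = 0.2×717.2 = 143 N.

f ≈ 143 N (down the incline)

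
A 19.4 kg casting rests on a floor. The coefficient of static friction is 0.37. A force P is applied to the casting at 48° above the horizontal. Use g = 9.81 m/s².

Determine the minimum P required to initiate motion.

P ≈ 74.6 N

N = m g − P sin α (the pull lifts the casting).
At impending slip, P cos α = μ_s N = μ_s (m g − P sin α).
Solving: P (cos α + μ_s sin α) = μ_s m g → P = 0.37×190/(cos 48° + 0.37 sin 48°) = 70.4/0.9441 = 74.6 N.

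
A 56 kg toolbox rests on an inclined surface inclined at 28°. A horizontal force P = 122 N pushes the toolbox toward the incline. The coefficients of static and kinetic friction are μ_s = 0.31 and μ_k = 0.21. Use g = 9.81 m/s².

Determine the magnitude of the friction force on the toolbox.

The horizontal push has a component P sin θ into the surface, so N = m g cos θ + P sin θ = 485.1 + 57.28 = 542.3 N.
Parallel to the incline: P cos θ − m g sin θ = 107.7 − 257.9 = -150.2 N; the friction needed to balance this is 150.2 N acting up the slope.
The limit of static friction is μ_s N = 168.1 N.
Since 150.2 N is within the 168.1 N limit, the toolbox stays put and friction is exactly 150 N.

f ≈ 150 N (up the incline)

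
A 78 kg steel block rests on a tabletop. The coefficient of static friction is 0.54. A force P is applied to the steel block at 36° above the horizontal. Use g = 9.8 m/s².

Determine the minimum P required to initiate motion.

N = m g − P sin α (the pull lifts the steel block).
At impending slip, P cos α = μ_s N = μ_s (m g − P sin α).
Solving: P (cos α + μ_s sin α) = μ_s m g → P = 0.54×764/(cos 36° + 0.54 sin 36°) = 413/1.126 = 366 N.

P ≈ 366 N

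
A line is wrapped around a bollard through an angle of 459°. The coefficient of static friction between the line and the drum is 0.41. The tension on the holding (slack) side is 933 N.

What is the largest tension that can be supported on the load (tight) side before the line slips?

T_max ≈ 24900 N

At impending slip the capstan equation gives T₂/T₁ = e^{μβ} with β in radians.
β = 459° × π/180 = 8.011 rad.
e^{μβ} = e^{0.41×8.011} = 26.7.
T₂ = T₁ · e^{μβ} = 933 × 26.7 = 24900 N.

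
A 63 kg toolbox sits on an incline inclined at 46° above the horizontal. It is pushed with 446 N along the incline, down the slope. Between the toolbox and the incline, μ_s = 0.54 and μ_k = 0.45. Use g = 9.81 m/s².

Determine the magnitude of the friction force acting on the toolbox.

f ≈ 193 N (up the incline)

Normal force: N = m g cos θ = 63 × 9.81 × cos 46° = 429.3 N.
The friction needed for equilibrium is m g sin θ + P = 444.6 + 446 = 890.6 N, measured positive up-slope.
Maximum static friction available: μ_s N = 0.54 × 429.3 = 231.8 N.
Since |890.6| > 231.8 N, static friction cannot hold it; the toolbox slides down the incline and kinetic friction applies: f = μ_k N = 0.45 × 429.3 = 193 N.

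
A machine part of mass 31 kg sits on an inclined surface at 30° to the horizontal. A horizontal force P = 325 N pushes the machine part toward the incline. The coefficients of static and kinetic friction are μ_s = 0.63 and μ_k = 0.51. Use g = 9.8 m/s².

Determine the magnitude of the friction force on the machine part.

Resolve perpendicular to the incline: N = m g cos θ + P sin θ = 31×9.8×cos 30° + 325×sin 30° = 425.6 N.
Along the incline, the net driving force (taking up-slope positive) is P cos θ − m g sin θ = 281.5 − 151.9 = 129.6 N, so equilibrium requires friction f = -129.6 N (down-slope).
The limit of static friction is μ_s N = 268.1 N.
Since 129.6 N is within the 268.1 N limit, the machine part stays put and friction is exactly 130 N.

f ≈ 130 N (down the incline)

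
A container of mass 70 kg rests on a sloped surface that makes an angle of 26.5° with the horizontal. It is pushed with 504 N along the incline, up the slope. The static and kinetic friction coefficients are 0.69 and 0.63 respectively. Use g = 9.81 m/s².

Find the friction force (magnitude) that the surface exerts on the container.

Perpendicular to the surface, N = m g cos θ = 70·9.81·cos 26.5° = 614.6 N.
For equilibrium along the incline the friction force must supply f = m g sin θ − P = 306.4 − 504 = -197.6 N (positive meaning up-slope).
The static-friction ceiling is μ_s N = 0.69 × 614.6 = 424 N.
Since |-197.6| ≤ 424 N, no slip — friction simply equals what equilibrium demands.

f ≈ 198 N (down the incline)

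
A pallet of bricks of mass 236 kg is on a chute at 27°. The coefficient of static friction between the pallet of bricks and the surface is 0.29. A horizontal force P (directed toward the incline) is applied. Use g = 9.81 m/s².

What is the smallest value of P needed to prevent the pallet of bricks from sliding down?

P_min ≈ 443 N

The pallet of bricks tends to slide down (tan θ > μ_s), so at the point of impending slip friction acts up-slope at its limit: f = μ_s N.
Perpendicular to the incline: N = m g cos θ + P sin θ.
Along the incline: P cos θ + μ_s N = m g sin θ, i.e. P cos θ + μ_s (m g cos θ + P sin θ) = m g sin θ.
Solving, P (cos θ + μ_s sin θ) = m g (sin θ − μ_s cos θ), so P = 2320×0.1956/1.023 = 443 N.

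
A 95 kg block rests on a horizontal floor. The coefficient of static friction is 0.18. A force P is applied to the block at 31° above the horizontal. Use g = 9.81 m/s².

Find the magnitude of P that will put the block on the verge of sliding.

P ≈ 177 N

N = m g − P sin α (the pull lifts the block).
At impending slip, P cos α = μ_s N = μ_s (m g − P sin α).
Solving: P (cos α + μ_s sin α) = μ_s m g → P = 0.18×932/(cos 31° + 0.18 sin 31°) = 168/0.9499 = 177 N.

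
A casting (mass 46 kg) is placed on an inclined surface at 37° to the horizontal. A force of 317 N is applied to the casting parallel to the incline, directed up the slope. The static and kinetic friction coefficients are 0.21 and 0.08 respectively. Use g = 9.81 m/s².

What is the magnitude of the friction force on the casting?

Perpendicular to the surface, N = m g cos θ = 46·9.81·cos 37° = 360.4 N.
For equilibrium along the incline the friction force must supply f = m g sin θ − P = 271.6 − 317 = -45.42 N (positive meaning up-slope).
The static-friction ceiling is μ_s N = 0.21 × 360.4 = 75.68 N.
Since |-45.42| ≤ 75.68 N, static friction is sufficient; f equals the required value, not μ_s N.

f ≈ 45.4 N (down the incline)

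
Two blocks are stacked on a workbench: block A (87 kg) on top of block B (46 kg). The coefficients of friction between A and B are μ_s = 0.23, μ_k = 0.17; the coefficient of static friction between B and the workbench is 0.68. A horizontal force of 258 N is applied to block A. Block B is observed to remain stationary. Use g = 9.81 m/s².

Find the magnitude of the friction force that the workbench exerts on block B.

Normal force at the A–B interface: N₁ = m_A g = 853.5 N.
So the A–B interface can sustain at most μ_s N₁ = 196.3 N of static friction.
P = 258 N exceeds that limit, so A slips over B and the interface friction becomes kinetic: f₁ = μ_k N₁ = 0.17×853.5 = 145 N.
By Newton's third law B feels 145 N forward from A. With B stationary, the floor's static friction on B balances it: f₂ = 145 N (well within μ_s(m_A+m_B)g = 887.2 N).

f ≈ 145 N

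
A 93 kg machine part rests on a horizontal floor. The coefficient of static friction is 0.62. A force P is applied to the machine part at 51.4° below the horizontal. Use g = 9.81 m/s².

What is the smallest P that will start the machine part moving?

N = m g + P sin α (the push presses the machine part into the horizontal floor).
At impending slip, P cos α = μ_s N = μ_s (m g + P sin α).
Solving: P (cos α − μ_s sin α) = μ_s m g → P = 0.62×912/(cos 51.4° − 0.62 sin 51.4°) = 566/0.1393 = 4060 N.

P ≈ 4060 N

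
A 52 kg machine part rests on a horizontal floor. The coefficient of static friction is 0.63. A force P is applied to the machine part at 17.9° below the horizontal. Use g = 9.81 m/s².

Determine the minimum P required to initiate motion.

P ≈ 424 N

N = m g + P sin α (the push presses the machine part into the horizontal floor).
At impending slip, P cos α = μ_s N = μ_s (m g + P sin α).
Solving: P (cos α − μ_s sin α) = μ_s m g → P = 0.63×510/(cos 17.9° − 0.63 sin 17.9°) = 321/0.758 = 424 N.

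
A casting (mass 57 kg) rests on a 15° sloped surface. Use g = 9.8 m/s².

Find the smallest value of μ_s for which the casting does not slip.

μ_s,min ≈ 0.268

At the slip threshold m g sin θ = μ_s m g cos θ, so μ_s,min = tan θ.
μ_s,min = tan 15° = 0.268.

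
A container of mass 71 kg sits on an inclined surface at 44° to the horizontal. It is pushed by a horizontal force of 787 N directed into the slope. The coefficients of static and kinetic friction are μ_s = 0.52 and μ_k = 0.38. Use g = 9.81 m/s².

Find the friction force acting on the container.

f ≈ 82.3 N (down the incline)

Normal direction: N = m g cos θ + P sin θ = 1048 N.
Parallel to the incline: P cos θ − m g sin θ = 566.1 − 483.8 = 82.28 N; the friction needed to balance this is 82.28 N acting down the slope.
The limit of static friction is μ_s N = 544.8 N.
|f_req| = 82.28 ≤ 544.8 N → the container is in equilibrium; friction equals the required value.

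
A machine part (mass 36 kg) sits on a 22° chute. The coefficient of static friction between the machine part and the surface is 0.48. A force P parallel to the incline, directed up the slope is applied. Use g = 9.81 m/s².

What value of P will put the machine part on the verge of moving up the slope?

At impending motion up the slope, friction acts down-slope at its limit: f = μ_s N.
P is parallel to the surface, so N = m g cos θ = 327 N.
Along the incline: P = m g sin θ + μ_s N = 132 + 0.48×327 = 289 N.

P ≈ 289 N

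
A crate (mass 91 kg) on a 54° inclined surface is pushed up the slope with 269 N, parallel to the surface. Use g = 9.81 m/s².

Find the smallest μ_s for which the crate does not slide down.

N = m g cos θ = 524.7 N.
Friction must make up the shortfall along the incline: f = m g sin θ − P = 722.2 − 269 = 453.2 N.
At the threshold f = μ_s N, so μ_s,min = 453.2/524.7 = 0.864.

μ_s,min ≈ 0.864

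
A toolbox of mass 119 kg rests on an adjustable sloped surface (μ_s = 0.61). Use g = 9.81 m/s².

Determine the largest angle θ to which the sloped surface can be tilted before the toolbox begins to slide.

θ_max ≈ 31.4°

At the slip threshold, m g sin θ = μ_s · m g cos θ, so tan θ = μ_s.
θ_max = arctan(0.61) = 31.4°.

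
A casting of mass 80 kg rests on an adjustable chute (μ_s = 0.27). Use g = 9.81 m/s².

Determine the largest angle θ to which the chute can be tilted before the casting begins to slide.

θ_max ≈ 15.1°

At the slip threshold, m g sin θ = μ_s · m g cos θ, so tan θ = μ_s.
θ_max = arctan(0.27) = 15.1°.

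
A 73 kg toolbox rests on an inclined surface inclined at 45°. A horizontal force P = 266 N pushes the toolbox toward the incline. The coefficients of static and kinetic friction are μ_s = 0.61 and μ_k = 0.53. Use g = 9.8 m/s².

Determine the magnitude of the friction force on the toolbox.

The horizontal push has a component P sin θ into the surface, so N = m g cos θ + P sin θ = 505.9 + 188.1 = 694 N.
Along the incline, the net driving force (taking up-slope positive) is P cos θ − m g sin θ = 188.1 − 505.9 = -317.8 N, so equilibrium requires friction f = 317.8 N (up-slope).
Maximum static friction: μ_s N = 0.61 × 694 = 423.3 N.
|f_req| = 317.8 ≤ 423.3 N → the toolbox is in equilibrium; friction equals the required value.

f ≈ 318 N (up the incline)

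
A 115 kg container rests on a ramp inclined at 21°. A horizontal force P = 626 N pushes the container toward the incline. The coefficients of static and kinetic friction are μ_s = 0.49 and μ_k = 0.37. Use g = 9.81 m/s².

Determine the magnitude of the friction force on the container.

f ≈ 180 N (down the incline)

Resolve perpendicular to the incline: N = m g cos θ + P sin θ = 115×9.81×cos 21° + 626×sin 21° = 1278 N.
Along the incline, the net driving force (taking up-slope positive) is P cos θ − m g sin θ = 584.4 − 404.3 = 180.1 N, so equilibrium requires friction f = -180.1 N (down-slope).
Maximum static friction: μ_s N = 0.49 × 1278 = 626 N.
|f_req| = 180.1 ≤ 626 N → the container is in equilibrium; friction equals the required value.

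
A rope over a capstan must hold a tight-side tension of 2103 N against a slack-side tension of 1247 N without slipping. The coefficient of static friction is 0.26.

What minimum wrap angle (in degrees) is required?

T₂/T₁ = e^{μβ} → β = ln(T₂/T₁)/μ.
β = ln(2103/1247)/0.26 = 0.5226/0.26 = 2.01 rad.
In degrees: β = 2.01 × 180/π = 115°.

β_min ≈ 115°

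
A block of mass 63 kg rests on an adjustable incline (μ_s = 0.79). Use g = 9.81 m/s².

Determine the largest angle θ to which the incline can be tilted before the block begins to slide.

At the slip threshold, m g sin θ = μ_s · m g cos θ, so tan θ = μ_s.
θ_max = arctan(0.79) = 38.3°.

θ_max ≈ 38.3°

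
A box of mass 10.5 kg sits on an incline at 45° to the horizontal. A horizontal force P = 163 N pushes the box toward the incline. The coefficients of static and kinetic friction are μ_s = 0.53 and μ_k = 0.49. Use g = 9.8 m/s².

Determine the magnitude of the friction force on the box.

f ≈ 42.5 N (down the incline)

The horizontal push has a component P sin θ into the surface, so N = m g cos θ + P sin θ = 72.76 + 115.3 = 188 N.
Along the incline, the net driving force (taking up-slope positive) is P cos θ − m g sin θ = 115.3 − 72.76 = 42.5 N, so equilibrium requires friction f = -42.5 N (down-slope).
The limit of static friction is μ_s N = 99.65 N.
Since 42.5 N is within the 99.65 N limit, the box stays put and friction is exactly 42.5 N.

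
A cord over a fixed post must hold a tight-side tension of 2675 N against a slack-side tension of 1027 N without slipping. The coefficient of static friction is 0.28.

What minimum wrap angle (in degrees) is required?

T₂/T₁ = e^{μβ} → β = ln(T₂/T₁)/μ.
β = ln(2675/1027)/0.28 = 0.9573/0.28 = 3.419 rad.
In degrees: β = 3.419 × 180/π = 196°.

β_min ≈ 196°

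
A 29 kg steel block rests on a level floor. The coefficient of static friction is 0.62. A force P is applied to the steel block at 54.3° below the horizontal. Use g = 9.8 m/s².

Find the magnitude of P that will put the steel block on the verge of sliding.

N = m g + P sin α (the push presses the steel block into the level floor).
At impending slip, P cos α = μ_s N = μ_s (m g + P sin α).
Solving: P (cos α − μ_s sin α) = μ_s m g → P = 0.62×284/(cos 54.3° − 0.62 sin 54.3°) = 176/0.08005 = 2200 N.

P ≈ 2200 N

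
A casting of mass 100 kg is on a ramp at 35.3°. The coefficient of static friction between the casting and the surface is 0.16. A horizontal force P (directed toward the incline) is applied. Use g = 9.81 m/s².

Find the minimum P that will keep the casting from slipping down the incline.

P_min ≈ 483 N

The casting tends to slide down (tan θ > μ_s), so at the point of impending slip friction acts up-slope at its limit: f = μ_s N.
Perpendicular to the incline: N = m g cos θ + P sin θ.
Along the incline: P cos θ + μ_s N = m g sin θ, i.e. P cos θ + μ_s (m g cos θ + P sin θ) = m g sin θ.
Solving, P (cos θ + μ_s sin θ) = m g (sin θ − μ_s cos θ), so P = 981×0.4473/0.9086 = 483 N.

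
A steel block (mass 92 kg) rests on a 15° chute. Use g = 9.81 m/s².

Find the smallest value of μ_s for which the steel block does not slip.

μ_s,min ≈ 0.268

At the slip threshold m g sin θ = μ_s m g cos θ, so μ_s,min = tan θ.
μ_s,min = tan 15° = 0.268.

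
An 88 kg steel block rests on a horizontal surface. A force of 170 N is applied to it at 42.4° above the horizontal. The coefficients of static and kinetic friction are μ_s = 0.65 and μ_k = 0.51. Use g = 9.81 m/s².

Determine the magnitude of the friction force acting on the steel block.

N = m g − P sin α = 863.3 − 170×sin 42.4° = 748.6 N.
For equilibrium, f = P cos α = 170×cos 42.4° = 125.5 N.
The static-friction limit is μ_s N = 486.6 N.
125.5 ≤ 486.6 N → static; friction equals the required 126 N.

f ≈ 126 N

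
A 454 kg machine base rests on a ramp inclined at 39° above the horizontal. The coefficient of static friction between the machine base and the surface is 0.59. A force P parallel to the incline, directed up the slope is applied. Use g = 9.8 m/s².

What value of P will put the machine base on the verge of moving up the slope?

At impending motion up the slope, friction acts down-slope at its limit: f = μ_s N.
P is parallel to the surface, so N = m g cos θ = 3460 N.
Along the incline: P = m g sin θ + μ_s N = 2800 + 0.59×3460 = 4840 N.

P ≈ 4840 N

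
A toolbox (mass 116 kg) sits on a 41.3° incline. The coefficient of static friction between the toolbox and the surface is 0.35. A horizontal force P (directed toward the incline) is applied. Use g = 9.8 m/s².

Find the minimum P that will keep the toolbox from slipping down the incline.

The toolbox tends to slide down (tan θ > μ_s), so at the point of impending slip friction acts up-slope at its limit: f = μ_s N.
Perpendicular to the incline: N = m g cos θ + P sin θ.
Along the incline: P cos θ + μ_s N = m g sin θ, i.e. P cos θ + μ_s (m g cos θ + P sin θ) = m g sin θ.
Solving, P (cos θ + μ_s sin θ) = m g (sin θ − μ_s cos θ), so P = 1140×0.3971/0.9823 = 460 N.

P_min ≈ 460 N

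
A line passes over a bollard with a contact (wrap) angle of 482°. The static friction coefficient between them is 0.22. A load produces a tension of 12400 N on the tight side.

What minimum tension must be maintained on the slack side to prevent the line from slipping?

Capstan equation at impending slip: T_tight/T_slack = e^{μβ}.
β = 482° = 8.412 rad; e^{μβ} = e^{0.22×8.412} = 6.365.
T_slack = T_tight / e^{μβ} = 12400 / 6.365 = 1950 N.

T_min ≈ 1950 N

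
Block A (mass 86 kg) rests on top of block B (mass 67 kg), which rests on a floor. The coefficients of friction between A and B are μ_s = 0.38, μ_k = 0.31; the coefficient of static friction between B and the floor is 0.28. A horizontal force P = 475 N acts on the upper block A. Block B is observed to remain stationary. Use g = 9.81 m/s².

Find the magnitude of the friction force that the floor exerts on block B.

f ≈ 262 N

Normal force at the A–B interface: N₁ = m_A g = 843.7 N.
So the A–B interface can sustain at most μ_s N₁ = 320.6 N of static friction.
P = 475 N exceeds that limit, so A slips over B and the interface friction becomes kinetic: f₁ = μ_k N₁ = 0.31×843.7 = 262 N.
By Newton's third law B feels 262 N forward from A. With B stationary, the floor's static friction on B balances it: f₂ = 262 N (well within μ_s(m_A+m_B)g = 420.3 N).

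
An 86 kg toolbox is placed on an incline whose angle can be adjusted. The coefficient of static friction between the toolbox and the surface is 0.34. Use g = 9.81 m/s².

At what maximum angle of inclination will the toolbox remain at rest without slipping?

At the slip threshold, m g sin θ = μ_s · m g cos θ, so tan θ = μ_s.
θ_max = arctan(0.34) = 18.8°.

θ_max ≈ 18.8°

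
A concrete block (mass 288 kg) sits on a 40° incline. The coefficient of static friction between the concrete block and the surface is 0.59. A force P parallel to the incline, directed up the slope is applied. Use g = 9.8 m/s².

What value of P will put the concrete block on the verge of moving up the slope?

P ≈ 3090 N

At impending motion up the slope, friction acts down-slope at its limit: f = μ_s N.
P is parallel to the surface, so N = m g cos θ = 2160 N.
Along the incline: P = m g sin θ + μ_s N = 1810 + 0.59×2160 = 3090 N.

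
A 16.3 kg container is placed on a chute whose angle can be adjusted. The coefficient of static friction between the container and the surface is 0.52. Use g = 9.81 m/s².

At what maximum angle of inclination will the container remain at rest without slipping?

At the slip threshold, m g sin θ = μ_s · m g cos θ, so tan θ = μ_s.
θ_max = arctan(0.52) = 27.5°.

θ_max ≈ 27.5°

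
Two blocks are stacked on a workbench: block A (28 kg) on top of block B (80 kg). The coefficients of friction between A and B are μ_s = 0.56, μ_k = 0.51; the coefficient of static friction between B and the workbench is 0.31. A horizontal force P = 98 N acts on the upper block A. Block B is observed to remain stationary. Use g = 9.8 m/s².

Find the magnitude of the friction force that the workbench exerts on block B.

f ≈ 98 N

Normal force at the A–B interface: N₁ = m_A g = 274.4 N.
Maximum static friction on A from B: μ_s N₁ = 0.56×274.4 = 153.7 N.
P = 98 N is within that limit, so A and B move together (both at rest); the A–B friction is simply f₁ = P = 98 N.
By Newton's third law B feels 98 N forward from A. With B stationary, the floor's static friction on B balances it: f₂ = 98 N (well within μ_s(m_A+m_B)g = 328.1 N).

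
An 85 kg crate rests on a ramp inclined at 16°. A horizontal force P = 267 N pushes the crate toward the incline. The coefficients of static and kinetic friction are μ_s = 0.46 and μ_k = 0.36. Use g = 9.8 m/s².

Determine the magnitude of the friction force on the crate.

The horizontal push has a component P sin θ into the surface, so N = m g cos θ + P sin θ = 800.7 + 73.6 = 874.3 N.
Along the incline, the net driving force (taking up-slope positive) is P cos θ − m g sin θ = 256.7 − 229.6 = 27.05 N, so equilibrium requires friction f = -27.05 N (down-slope).
The limit of static friction is μ_s N = 402.2 N.
|f_req| = 27.05 ≤ 402.2 N → the crate is in equilibrium; friction equals the required value.

f ≈ 27.1 N (down the incline)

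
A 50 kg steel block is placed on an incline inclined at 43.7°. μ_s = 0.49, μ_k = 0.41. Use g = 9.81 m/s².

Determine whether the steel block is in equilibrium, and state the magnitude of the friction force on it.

N = m g cos θ = 355 N.
Down-slope weight component: m g sin θ = 339 N.
μ_s N = 174 N.
339 > 174 N, so it slides; kinetic friction f = μ_k N = 0.41×355 = 145 N.

f ≈ 145 N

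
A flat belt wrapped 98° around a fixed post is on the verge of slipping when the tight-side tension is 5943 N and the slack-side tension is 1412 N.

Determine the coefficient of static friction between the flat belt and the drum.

T₂/T₁ = e^{μβ} → μ = ln(T₂/T₁)/β.
β = 98° = 1.71 rad.
μ = ln(5943/1412)/1.71 = ln(4.209)/1.71 = 0.84.

μ ≈ 0.84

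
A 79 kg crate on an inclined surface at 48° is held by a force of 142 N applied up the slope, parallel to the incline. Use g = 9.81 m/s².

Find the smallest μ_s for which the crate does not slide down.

μ_s,min ≈ 0.837

N = m g cos θ = 518.6 N.
Friction must make up the shortfall along the incline: f = m g sin θ − P = 575.9 − 142 = 433.9 N.
At the threshold f = μ_s N, so μ_s,min = 433.9/518.6 = 0.837.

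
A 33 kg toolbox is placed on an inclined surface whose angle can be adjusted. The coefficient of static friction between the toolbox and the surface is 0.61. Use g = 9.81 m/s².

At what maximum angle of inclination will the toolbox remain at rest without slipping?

At the slip threshold, m g sin θ = μ_s · m g cos θ, so tan θ = μ_s.
θ_max = arctan(0.61) = 31.4°.

θ_max ≈ 31.4°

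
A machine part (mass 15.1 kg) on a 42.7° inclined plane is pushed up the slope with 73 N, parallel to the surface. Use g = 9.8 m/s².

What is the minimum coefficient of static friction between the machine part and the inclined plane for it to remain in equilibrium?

N = m g cos θ = 108.8 N.
Friction must make up the shortfall along the incline: f = m g sin θ − P = 100.4 − 73 = 27.35 N.
At the threshold f = μ_s N, so μ_s,min = 27.35/108.8 = 0.252.

μ_s,min ≈ 0.252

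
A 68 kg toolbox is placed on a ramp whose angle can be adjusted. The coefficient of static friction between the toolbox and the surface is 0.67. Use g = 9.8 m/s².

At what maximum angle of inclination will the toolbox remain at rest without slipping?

At the slip threshold, m g sin θ = μ_s · m g cos θ, so tan θ = μ_s.
θ_max = arctan(0.67) = 33.8°.

θ_max ≈ 33.8°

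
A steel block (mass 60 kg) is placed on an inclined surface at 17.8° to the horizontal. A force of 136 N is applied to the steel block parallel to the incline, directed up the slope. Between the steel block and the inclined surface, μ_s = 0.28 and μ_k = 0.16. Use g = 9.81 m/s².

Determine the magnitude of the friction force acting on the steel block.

Perpendicular to the surface, N = m g cos θ = 60·9.81·cos 17.8° = 560.4 N.
For equilibrium along the incline the friction force must supply f = m g sin θ − P = 179.9 − 136 = 43.93 N (positive meaning up-slope).
Maximum static friction available: μ_s N = 0.28 × 560.4 = 156.9 N.
Since |43.93| ≤ 156.9 N, no slip — friction simply equals what equilibrium demands.

f ≈ 43.9 N (up the incline)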